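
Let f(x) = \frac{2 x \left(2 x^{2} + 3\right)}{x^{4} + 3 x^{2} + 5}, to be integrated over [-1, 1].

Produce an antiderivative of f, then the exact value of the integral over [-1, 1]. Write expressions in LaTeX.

The substitution u = x^{4} + 3 x^{2} + 5 works: f is exactly (dF/du)*(du/dx) for that inner function.
F(x) = \log{\left(x^{4} + 3 x^{2} + 5 \right)} is an antiderivative of f.
Check: d/dx[\log{\left(x^{4} + 3 x^{2} + 5 \right)}] = \frac{4 x^{3} + 6 x}{x^{4} + 3 x^{2} + 5}, which equals f(x).
F(1) = \log{\left(9 \right)}; F(-1) = \log{\left(9 \right)}.
Integral = F(1) - F(-1) = 0.

Antiderivative: F(x) = \log{\left(x^{4} + 3 x^{2} + 5 \right)}; value = 0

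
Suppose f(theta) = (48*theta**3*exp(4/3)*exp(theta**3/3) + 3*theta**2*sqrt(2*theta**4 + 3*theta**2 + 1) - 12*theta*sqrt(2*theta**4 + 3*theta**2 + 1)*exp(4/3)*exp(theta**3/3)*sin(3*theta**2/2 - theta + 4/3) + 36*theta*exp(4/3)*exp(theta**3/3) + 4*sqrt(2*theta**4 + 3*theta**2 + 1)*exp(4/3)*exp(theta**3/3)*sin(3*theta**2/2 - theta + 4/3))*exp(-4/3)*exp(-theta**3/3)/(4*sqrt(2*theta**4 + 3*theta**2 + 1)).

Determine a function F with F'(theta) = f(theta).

An antiderivative is F(theta) = 3*sqrt(2*theta**4 + 3*theta**2 + 1) + cos(3*theta**2/2 - theta + 4/3) - 3*exp(-4/3)*exp(-theta**3/3)/4.

Any candidate F(theta) must reproduce f(theta) exactly when differentiated.
Check: d/dtheta[3*sqrt(2*theta**4 + 3*theta**2 + 1) + cos(3*theta**2/2 - theta + 4/3) - 3*exp(-4/3)*exp(-theta**3/3)/4] = (48*theta**3*exp(4/3)*exp(theta**3/3) + 3*theta**2*sqrt(2*theta**4 + 3*theta**2 + 1) - 12*theta*sqrt(2*theta**4 + 3*theta**2 + 1)*exp(4/3)*exp(theta**3/3)*sin(3*theta**2/2 - theta + 4/3) + 36*theta*exp(4/3)*exp(theta**3/3) + 4*sqrt(2*theta**4 + 3*theta**2 + 1)*exp(4/3)*exp(theta**3/3)*sin(3*theta**2/2 - theta + 4/3))*exp(-4/3)*exp(-theta**3/3)/(4*sqrt(2*theta**4 + 3*theta**2 + 1)) = f(theta).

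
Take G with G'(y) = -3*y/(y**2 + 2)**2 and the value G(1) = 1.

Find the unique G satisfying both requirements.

G(y) = (y**2 + 5)/(2*(y**2 + 2))

The substitution u = 2*y**2 + 4 works: G'(y) is exactly (dG/du)*(du/dy) for that inner function.
A general antiderivative is 3/(2*y**2 + 4) + C.
The condition gives C = 1 - (1/2) = 1/2.
So G(y) = (y**2 + 5)/(2*(y**2 + 2)).
Check: d/dy[(y**2 + 5)/(2*(y**2 + 2))] = -3*y/(y**4 + 4*y**2 + 4), which equals G'(y).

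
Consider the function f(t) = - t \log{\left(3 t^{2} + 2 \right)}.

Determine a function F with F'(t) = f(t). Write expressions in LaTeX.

An antiderivative is F(t) = - \frac{3 t^{2} \log{\left(3 t^{2} + 2 \right)} - 3 t^{2} + 2 \log{\left(3 t^{2} + 2 \right)}}{6}.

A first test for any F(t): its t-derivative must equal f(t) identically.
Check: d/dt[- \frac{3 t^{2} \log{\left(3 t^{2} + 2 \right)} - 3 t^{2} + 2 \log{\left(3 t^{2} + 2 \right)}}{6}] = - t \log{\left(3 t^{2} + 2 \right)} = f(t).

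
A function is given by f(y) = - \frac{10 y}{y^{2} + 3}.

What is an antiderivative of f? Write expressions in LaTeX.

f matches the chain-rule pattern g'(h)*h' with inner function h(y) = \frac{y^{4}}{3} + 2 y^{2} + 3; substituting u = h(y) collapses the integral.
Check: d/dy[- \frac{5 \log{\left(\frac{y^{4}}{3} + 2 y^{2} + 3 \right)}}{2}] = - \frac{10 y}{y^{2} + 3} = f(y).

An antiderivative is F(y) = - \frac{5 \log{\left(\frac{y^{4}}{3} + 2 y^{2} + 3 \right)}}{2}.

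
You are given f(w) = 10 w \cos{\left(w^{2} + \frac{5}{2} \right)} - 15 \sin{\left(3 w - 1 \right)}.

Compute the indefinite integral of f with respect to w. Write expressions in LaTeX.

F(w) = 5 \sin{\left(w^{2} + \frac{5}{2} \right)} + 5 \cos{\left(3 w - 1 \right)} + C

The integrand splits into summands that can be handled one at a time.
Check: d/dw[5 \sin{\left(w^{2} + \frac{5}{2} \right)} + 5 \cos{\left(3 w - 1 \right)}] = 10 w \cos{\left(w^{2} + \frac{5}{2} \right)} - 15 \sin{\left(3 w - 1 \right)} = f(w).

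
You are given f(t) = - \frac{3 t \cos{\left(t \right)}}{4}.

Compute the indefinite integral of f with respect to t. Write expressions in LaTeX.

A candidate is checked by its d/dt: the result must match f(t).
Check: d/dt[\frac{3 \left(- t \sin{\left(t \right)} - \cos{\left(t \right)}\right)}{4}] = - \frac{3 t \cos{\left(t \right)}}{4} = f(t).

F(t) = \frac{3 \left(- t \sin{\left(t \right)} - \cos{\left(t \right)}\right)}{4} + C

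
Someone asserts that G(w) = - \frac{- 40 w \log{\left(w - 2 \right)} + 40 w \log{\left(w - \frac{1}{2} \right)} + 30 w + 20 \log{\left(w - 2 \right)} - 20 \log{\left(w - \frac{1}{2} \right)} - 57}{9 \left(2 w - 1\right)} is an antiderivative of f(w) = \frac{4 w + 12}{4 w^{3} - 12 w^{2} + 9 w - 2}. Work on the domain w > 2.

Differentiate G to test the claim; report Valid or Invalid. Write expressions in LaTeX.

d/dw[G] = \frac{4 w + 12}{4 w^{3} - 12 w^{2} + 9 w - 2}
This equals f(w) exactly, so the claim holds.

Valid: G'(w) = f(w).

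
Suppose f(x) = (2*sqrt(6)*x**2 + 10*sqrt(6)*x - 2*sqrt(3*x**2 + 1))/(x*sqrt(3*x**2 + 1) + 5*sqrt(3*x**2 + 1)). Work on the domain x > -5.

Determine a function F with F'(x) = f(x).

Differentiate the proposed F(x) back; it has to land on f(x) exactly.
Check: d/dx[-2*(-sqrt(6)*sqrt(3*x**2 + 1) + 3*log(x/2 + 5/2))/3] = (2*sqrt(6)*x**2 + 10*sqrt(6)*x - 2*sqrt(3*x**2 + 1))/(x*sqrt(3*x**2 + 1) + 5*sqrt(3*x**2 + 1)) = f(x).

An antiderivative is F(x) = -2*(-sqrt(6)*sqrt(3*x**2 + 1) + 3*log(x/2 + 5/2))/3.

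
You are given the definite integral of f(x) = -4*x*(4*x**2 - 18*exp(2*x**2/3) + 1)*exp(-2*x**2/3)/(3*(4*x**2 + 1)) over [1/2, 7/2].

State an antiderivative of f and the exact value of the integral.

Antiderivative: F(x) = (3*exp(2*x**2/3)*log(4*x**2 + 1) + 1)*exp(-2*x**2/3); value = -3*log(2) - exp(-1/6) + exp(-49/6) + 3*log(50)

A candidate is checked by its d/dx: the result must match f(x).
F(x) = (3*exp(2*x**2/3)*log(4*x**2 + 1) + 1)*exp(-2*x**2/3) is an antiderivative of f.
Check: d/dx[(3*exp(2*x**2/3)*log(4*x**2 + 1) + 1)*exp(-2*x**2/3)] = (-16*x**3 + 72*x*exp(2*x**2/3) - 4*x)/(12*x**2*exp(2*x**2/3) + 3*exp(2*x**2/3)), which equals f(x).
F(7/2) = exp(-49/6) + 3*log(50); F(1/2) = exp(-1/6) + 3*log(2).
Integral = F(7/2) - F(1/2) = -3*log(2) - exp(-1/6) + exp(-49/6) + 3*log(50).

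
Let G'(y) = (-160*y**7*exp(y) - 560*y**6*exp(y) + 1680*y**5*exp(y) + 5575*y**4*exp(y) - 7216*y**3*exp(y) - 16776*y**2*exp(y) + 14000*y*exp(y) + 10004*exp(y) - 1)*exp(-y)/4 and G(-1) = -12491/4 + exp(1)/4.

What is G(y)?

G(y) = -5*y**5/4 + 4*y**4 + 2*y**3 + y - 5*(-y**2 - y + 5)**4 + exp(-y)/4

Whatever form G(y) takes, its d/dy must return the stated G'(y).
A general antiderivative is -5*y**5/4 + 4*y**4 + 2*y**3 + y - 5*(-y**2 - y + 5)**4 - 1 + exp(-y)/4 + C.
The condition gives C = -12491/4 + exp(1)/4 - (-12495/4 + exp(1)/4) = 1.
So G(y) = -5*y**5/4 + 4*y**4 + 2*y**3 + y - 5*(-y**2 - y + 5)**4 + exp(-y)/4.
Check: d/dy[-5*y**5/4 + 4*y**4 + 2*y**3 + y - 5*(-y**2 - y + 5)**4 + exp(-y)/4] = (-160*y**7*exp(y) - 560*y**6*exp(y) + 1680*y**5*exp(y) + 5575*y**4*exp(y) - 7216*y**3*exp(y) - 16776*y**2*exp(y) + 14000*y*exp(y) + 10004*exp(y) - 1)*exp(-y)/4 = G'(y).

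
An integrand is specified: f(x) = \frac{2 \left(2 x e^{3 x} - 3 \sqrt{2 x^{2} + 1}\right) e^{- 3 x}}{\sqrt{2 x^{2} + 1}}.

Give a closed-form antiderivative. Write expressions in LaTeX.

For F(x) to be correct the identity F'(x) - f(x) = 0 must hold.
Check: d/dx[2 \left(\sqrt{2 x^{2} + 1} e^{3 x} + 1\right) e^{- 3 x}] = \frac{\left(4 x e^{3 x} - 6 \sqrt{2 x^{2} + 1}\right) e^{- 3 x}}{\sqrt{2 x^{2} + 1}}, which equals f(x).

An antiderivative is F(x) = 2 \left(\sqrt{2 x^{2} + 1} e^{3 x} + 1\right) e^{- 3 x}.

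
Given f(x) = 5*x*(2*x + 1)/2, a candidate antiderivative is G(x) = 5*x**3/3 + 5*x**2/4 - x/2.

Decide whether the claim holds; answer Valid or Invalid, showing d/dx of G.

d/dx[G] = 5*x**2 + 5*x/2 - 1/2
d/dx[G] - f(x) = -1/2 != 0.

Invalid: d/dx[G] - f = -1/2, which is not 0.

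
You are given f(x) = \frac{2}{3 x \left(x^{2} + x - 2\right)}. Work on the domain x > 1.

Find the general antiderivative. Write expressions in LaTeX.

F(x) = \frac{- 3 \log{\left(x \right)} + 2 \log{\left(x - 1 \right)} + \log{\left(x + 2 \right)}}{9} + C

The denominator factors as 3 x \left(x - 1\right) \left(x + 2\right); partial fractions split f into directly integrable pieces: \frac{1}{9 \left(x + 2\right)} + \frac{2}{9 \left(x - 1\right)} - \frac{1}{3 x}.
Check: d/dx[\frac{- 3 \log{\left(x \right)} + 2 \log{\left(x - 1 \right)} + \log{\left(x + 2 \right)}}{9}] = \frac{2}{3 x^{3} + 3 x^{2} - 6 x}, which equals f(x).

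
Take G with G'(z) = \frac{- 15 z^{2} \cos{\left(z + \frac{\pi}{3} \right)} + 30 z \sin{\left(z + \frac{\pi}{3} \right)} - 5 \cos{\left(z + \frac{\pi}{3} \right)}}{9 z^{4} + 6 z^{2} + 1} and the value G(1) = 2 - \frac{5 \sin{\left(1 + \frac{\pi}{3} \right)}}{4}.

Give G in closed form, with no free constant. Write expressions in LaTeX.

G(z) = \frac{6 z^{2} - 5 \sin{\left(z + \frac{\pi}{3} \right)} + 2}{3 z^{2} + 1}

Recognize the product-rule pattern: G'(z) = u'v + uv' with u = - \frac{5}{3 z^{2} + 1}, v = \sin{\left(z + \frac{\pi}{3} \right)}, so integration by parts undoes it.
A general antiderivative is - \frac{5 \sin{\left(z + \frac{\pi}{3} \right)}}{3 z^{2} + 1} + C.
The condition gives C = 2 - \frac{5 \sin{\left(1 + \frac{\pi}{3} \right)}}{4} - (- \frac{5 \sin{\left(1 + \frac{\pi}{3} \right)}}{4}) = 2.
So G(z) = \frac{6 z^{2} - 5 \sin{\left(z + \frac{\pi}{3} \right)} + 2}{3 z^{2} + 1}.
Check: d/dz[\frac{6 z^{2} - 5 \sin{\left(z + \frac{\pi}{3} \right)} + 2}{3 z^{2} + 1}] = \frac{- 15 z^{2} \cos{\left(z + \frac{\pi}{3} \right)} + 30 z \sin{\left(z + \frac{\pi}{3} \right)} - 5 \cos{\left(z + \frac{\pi}{3} \right)}}{9 z^{4} + 6 z^{2} + 1} = G'(z).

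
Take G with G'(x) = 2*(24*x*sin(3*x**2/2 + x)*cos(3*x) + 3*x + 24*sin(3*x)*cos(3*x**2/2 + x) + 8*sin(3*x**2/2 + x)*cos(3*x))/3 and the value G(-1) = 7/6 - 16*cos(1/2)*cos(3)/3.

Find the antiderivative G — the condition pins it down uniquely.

G(x) = x**2 - 16*cos(3*x)*cos(3*x**2/2 + x)/3 + 1/6

The proposed G(x) is checked by its d/dx: the result must match the given G'(x).
A general antiderivative is x**2 - 16*cos(3*x)*cos(3*x**2/2 + x)/3 - 1/3 + C.
The condition gives C = 7/6 - 16*cos(1/2)*cos(3)/3 - (2/3 - 16*cos(1/2)*cos(3)/3) = 1/2.
So G(x) = x**2 - 16*cos(3*x)*cos(3*x**2/2 + x)/3 + 1/6.
Check: d/dx[x**2 - 16*cos(3*x)*cos(3*x**2/2 + x)/3 + 1/6] = 16*x*sin(3*x**2/2 + x)*cos(3*x) + 2*x + 16*sin(3*x)*cos(3*x**2/2 + x) + 16*sin(3*x**2/2 + x)*cos(3*x)/3, which equals G'(x).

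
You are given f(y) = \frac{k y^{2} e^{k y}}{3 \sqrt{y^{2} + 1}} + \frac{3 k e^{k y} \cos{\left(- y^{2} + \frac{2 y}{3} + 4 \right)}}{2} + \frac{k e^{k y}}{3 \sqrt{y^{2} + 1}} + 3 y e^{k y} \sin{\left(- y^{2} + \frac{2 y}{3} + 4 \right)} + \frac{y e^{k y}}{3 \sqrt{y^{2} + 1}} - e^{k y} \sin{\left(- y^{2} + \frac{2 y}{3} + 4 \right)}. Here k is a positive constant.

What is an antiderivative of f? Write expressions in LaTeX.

Recognize the product-rule pattern: f = u'v + uv' with u = \frac{\sqrt{y^{2} + 1}}{3} + \frac{3 \cos{\left(- y^{2} + \frac{2 y}{3} + 4 \right)}}{2}, v = e^{k y}, so integration by parts undoes it.
Check: d/dy[- \left(- \frac{\sqrt{y^{2} + 1}}{3} - \frac{3 \cos{\left(- y^{2} + \frac{2 y}{3} + 4 \right)}}{2}\right) e^{k y}] = \frac{2 k y^{2} e^{k y} + 9 k \sqrt{y^{2} + 1} e^{k y} \cos{\left(- y^{2} + \frac{2 y}{3} + 4 \right)} + 2 k e^{k y} + 18 y \sqrt{y^{2} + 1} e^{k y} \sin{\left(- y^{2} + \frac{2 y}{3} + 4 \right)} + 2 y e^{k y} - 6 \sqrt{y^{2} + 1} e^{k y} \sin{\left(- y^{2} + \frac{2 y}{3} + 4 \right)}}{6 \sqrt{y^{2} + 1}}, which equals f(y).

An antiderivative is F(y) = - \left(- \frac{\sqrt{y^{2} + 1}}{3} - \frac{3 \cos{\left(- y^{2} + \frac{2 y}{3} + 4 \right)}}{2}\right) e^{k y}.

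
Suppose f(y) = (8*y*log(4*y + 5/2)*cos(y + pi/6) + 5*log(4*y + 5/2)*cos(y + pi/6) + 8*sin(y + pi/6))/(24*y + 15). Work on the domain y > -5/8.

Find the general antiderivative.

f has the shape u'v + uv' for u = log(4*y + 5/2)/3 and v = sin(y + pi/6) — it is the derivative of the product u*v.
Check: d/dy[log(4*y + 5/2)*sin(y + pi/6)/3] = (8*y*log(4*y + 5/2)*cos(y + pi/6) + 5*log(4*y + 5/2)*cos(y + pi/6) + 8*sin(y + pi/6))/(24*y + 15) = f(y).

F(y) = log(4*y + 5/2)*sin(y + pi/6)/3 + C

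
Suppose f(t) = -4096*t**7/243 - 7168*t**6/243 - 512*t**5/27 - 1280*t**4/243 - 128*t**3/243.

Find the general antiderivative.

f matches the chain-rule pattern g'(h)*h' with inner function h(t) = 4*t**2/3 + 2*t/3; substituting u = h(t) collapses the integral.
Check: d/dt[-2*(4*t**2/3 + 2*t/3)**4/3] = -4096*t**7/243 - 7168*t**6/243 - 512*t**5/27 - 1280*t**4/243 - 128*t**3/243 = f(t).

F(t) = -2*(4*t**2/3 + 2*t/3)**4/3 + C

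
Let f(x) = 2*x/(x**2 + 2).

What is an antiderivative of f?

An antiderivative is F(x) = log(x**2 + 2).

f matches the chain-rule pattern g'(h)*h' with inner function h(x) = x**2 + 2; substituting u = h(x) collapses the integral.
Check: d/dx[log(x**2 + 2)] = 2*x/(x**2 + 2) = f(x).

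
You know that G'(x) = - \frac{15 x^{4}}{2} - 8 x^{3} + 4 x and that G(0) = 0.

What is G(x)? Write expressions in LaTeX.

Integrate term by term and add the pieces.
A general antiderivative is - \frac{3 x^{5}}{2} - 2 x^{4} + 2 x^{2} + C.
The condition gives C = 0 - (0) = 0.
So G(x) = \frac{x^{2} \left(- 3 x^{3} - 4 x^{2} + 4\right)}{2}.
Check: d/dx[\frac{x^{2} \left(- 3 x^{3} - 4 x^{2} + 4\right)}{2}] = - \frac{15 x^{4}}{2} - 8 x^{3} + 4 x = G'(x).

G(x) = \frac{x^{2} \left(- 3 x^{3} - 4 x^{2} + 4\right)}{2}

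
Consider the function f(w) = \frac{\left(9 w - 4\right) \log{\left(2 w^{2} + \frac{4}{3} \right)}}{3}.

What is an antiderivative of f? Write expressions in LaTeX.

A candidate is checked by its d/dw: the result must match f(w).
Check: d/dw[\frac{3 w^{2} \log{\left(w^{2} + \frac{2}{3} \right)}}{2} - \frac{3 w^{2}}{2} + \frac{3 w^{2} \log{\left(2 \right)}}{2} - \frac{4 w \log{\left(w^{2} + \frac{2}{3} \right)}}{3} - \frac{4 w \log{\left(2 \right)}}{3} + \frac{8 w}{3} + \log{\left(w^{2} + \frac{2}{3} \right)} - \frac{8 \sqrt{6} \operatorname{atan}{\left(\frac{\sqrt{6} w}{2} \right)}}{9}] = 3 w \log{\left(w^{2} + \frac{2}{3} \right)} + 3 w \log{\left(2 \right)} - \frac{4 \log{\left(w^{2} + \frac{2}{3} \right)}}{3} - \frac{4 \log{\left(2 \right)}}{3}, which equals f(w).

An antiderivative is F(w) = \frac{3 w^{2} \log{\left(w^{2} + \frac{2}{3} \right)}}{2} - \frac{3 w^{2}}{2} + \frac{3 w^{2} \log{\left(2 \right)}}{2} - \frac{4 w \log{\left(w^{2} + \frac{2}{3} \right)}}{3} - \frac{4 w \log{\left(2 \right)}}{3} + \frac{8 w}{3} + \log{\left(w^{2} + \frac{2}{3} \right)} - \frac{8 \sqrt{6} \operatorname{atan}{\left(\frac{\sqrt{6} w}{2} \right)}}{9}.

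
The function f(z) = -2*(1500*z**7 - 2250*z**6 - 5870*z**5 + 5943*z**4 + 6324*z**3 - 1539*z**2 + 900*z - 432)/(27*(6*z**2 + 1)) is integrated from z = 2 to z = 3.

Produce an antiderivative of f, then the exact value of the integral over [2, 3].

A first test for any F(z): its z-derivative must equal f(z) identically.
F(z) = 2*(-5*z**2/3 + z + 4)**3/3 + 2*log(2*z**2 + 1/3) is an antiderivative of f.
Check: d/dz[2*(-5*z**2/3 + z + 4)**3/3 + 2*log(2*z**2 + 1/3)] = (-3000*z**7 + 4500*z**6 + 11740*z**5 - 11886*z**4 - 12648*z**3 + 3078*z**2 - 1800*z + 864)/(162*z**2 + 27), which equals f(z).
F(3) = -1024/3 + 2*log(55/3); F(2) = -16/81 + 2*log(25/3).
Integral = F(3) - F(2) = -27632/81 - 2*log(25/3) + 2*log(55/3).

Antiderivative: F(z) = 2*(-5*z**2/3 + z + 4)**3/3 + 2*log(2*z**2 + 1/3); value = -27632/81 - 2*log(25/3) + 2*log(55/3)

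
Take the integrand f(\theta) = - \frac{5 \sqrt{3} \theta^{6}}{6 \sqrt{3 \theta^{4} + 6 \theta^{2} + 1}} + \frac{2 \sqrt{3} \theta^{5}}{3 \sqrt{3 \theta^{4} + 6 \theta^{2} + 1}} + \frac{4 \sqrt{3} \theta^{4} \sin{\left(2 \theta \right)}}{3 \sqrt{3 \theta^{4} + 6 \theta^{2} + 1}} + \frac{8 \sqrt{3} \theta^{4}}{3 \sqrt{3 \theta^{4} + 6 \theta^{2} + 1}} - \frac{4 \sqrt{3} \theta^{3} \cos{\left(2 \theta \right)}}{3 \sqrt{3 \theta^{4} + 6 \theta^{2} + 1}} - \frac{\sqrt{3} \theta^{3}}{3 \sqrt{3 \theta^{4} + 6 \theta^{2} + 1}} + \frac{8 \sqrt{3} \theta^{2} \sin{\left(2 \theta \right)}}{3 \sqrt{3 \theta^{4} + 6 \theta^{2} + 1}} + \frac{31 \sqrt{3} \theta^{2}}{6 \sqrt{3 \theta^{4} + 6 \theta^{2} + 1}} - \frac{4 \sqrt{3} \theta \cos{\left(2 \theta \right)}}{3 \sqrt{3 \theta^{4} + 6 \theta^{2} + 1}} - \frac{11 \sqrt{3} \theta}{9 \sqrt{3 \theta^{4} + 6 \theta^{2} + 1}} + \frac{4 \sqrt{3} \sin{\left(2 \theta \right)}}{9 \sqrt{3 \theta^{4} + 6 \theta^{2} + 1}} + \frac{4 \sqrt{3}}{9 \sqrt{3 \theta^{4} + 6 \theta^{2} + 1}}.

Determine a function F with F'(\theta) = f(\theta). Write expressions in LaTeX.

Recognize the product-rule pattern: f = u'v + uv' with u = \frac{2 \sqrt{\theta^{4} + 2 \theta^{2} + \frac{1}{3}}}{3}, v = - \frac{\theta^{3}}{4} + \frac{\theta^{2}}{4} + 2 \theta - \cos{\left(2 \theta \right)} - 1, so integration by parts undoes it.
Check: d/d\theta[- \frac{\theta^{3} \sqrt{\theta^{4} + 2 \theta^{2} + \frac{1}{3}}}{6} + \frac{\theta^{2} \sqrt{\theta^{4} + 2 \theta^{2} + \frac{1}{3}}}{6} + \frac{4 \theta \sqrt{\theta^{4} + 2 \theta^{2} + \frac{1}{3}}}{3} - \frac{2 \sqrt{\theta^{4} + 2 \theta^{2} + \frac{1}{3}} \cos{\left(2 \theta \right)}}{3} - \frac{2 \sqrt{\theta^{4} + 2 \theta^{2} + \frac{1}{3}}}{3}] = \frac{\sqrt{3} \left(- 15 \theta^{6} + 12 \theta^{5} + 24 \theta^{4} \sin{\left(2 \theta \right)} + 48 \theta^{4} - 24 \theta^{3} \cos{\left(2 \theta \right)} - 6 \theta^{3} + 48 \theta^{2} \sin{\left(2 \theta \right)} + 93 \theta^{2} - 24 \theta \cos{\left(2 \theta \right)} - 22 \theta + 8 \sin{\left(2 \theta \right)} + 8\right)}{18 \sqrt{3 \theta^{4} + 6 \theta^{2} + 1}}, which equals f(\theta).

An antiderivative is F(\theta) = - \frac{\theta^{3} \sqrt{\theta^{4} + 2 \theta^{2} + \frac{1}{3}}}{6} + \frac{\theta^{2} \sqrt{\theta^{4} + 2 \theta^{2} + \frac{1}{3}}}{6} + \frac{4 \theta \sqrt{\theta^{4} + 2 \theta^{2} + \frac{1}{3}}}{3} - \frac{2 \sqrt{\theta^{4} + 2 \theta^{2} + \frac{1}{3}} \cos{\left(2 \theta \right)}}{3} - \frac{2 \sqrt{\theta^{4} + 2 \theta^{2} + \frac{1}{3}}}{3}.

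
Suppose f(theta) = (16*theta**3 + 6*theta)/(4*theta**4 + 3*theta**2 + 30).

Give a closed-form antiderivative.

An antiderivative is F(theta) = log(2*theta**4/3 + theta**2/2 + 5).

f matches the chain-rule pattern g'(h)*h' with inner function h(theta) = 2*theta**4/3 + theta**2/2 + 5; substituting u = h(theta) collapses the integral.
Check: d/dtheta[log(2*theta**4/3 + theta**2/2 + 5)] = (16*theta**3 + 6*theta)/(4*theta**4 + 3*theta**2 + 30) = f(theta).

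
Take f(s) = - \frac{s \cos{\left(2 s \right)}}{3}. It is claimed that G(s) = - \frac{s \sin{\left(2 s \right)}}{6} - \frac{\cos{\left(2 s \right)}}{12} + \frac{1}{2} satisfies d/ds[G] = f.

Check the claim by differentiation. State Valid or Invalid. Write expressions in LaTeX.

d/ds[G] = - \frac{s \cos{\left(2 s \right)}}{3}
This equals f(s) exactly, so the claim holds.

Valid: G'(s) = f(s).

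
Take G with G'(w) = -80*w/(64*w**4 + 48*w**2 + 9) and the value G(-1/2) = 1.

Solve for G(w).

G(w) = 5/(8*w**2 + 3)

The substitution u = 4*w**2 + 3/2 works: G'(w) is exactly (dG/du)*(du/dw) for that inner function.
A general antiderivative is 5/(2*(4*w**2 + 3/2)) + C.
The condition gives C = 1 - (1) = 0.
So G(w) = 5/(8*w**2 + 3).
Check: d/dw[5/(8*w**2 + 3)] = -80*w/(64*w**4 + 48*w**2 + 9) = G'(w).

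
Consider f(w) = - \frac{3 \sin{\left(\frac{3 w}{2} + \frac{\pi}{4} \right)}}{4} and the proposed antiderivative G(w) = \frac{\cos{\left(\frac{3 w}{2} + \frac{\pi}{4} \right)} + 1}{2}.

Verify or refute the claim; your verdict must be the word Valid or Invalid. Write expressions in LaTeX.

d/dw[G] = - \frac{3 \sin{\left(\frac{3 w}{2} + \frac{\pi}{4} \right)}}{4}
This equals f(w) exactly, so the claim holds.

Valid: G'(w) = f(w).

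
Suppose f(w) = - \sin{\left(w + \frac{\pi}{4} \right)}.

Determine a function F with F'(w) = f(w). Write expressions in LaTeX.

An antiderivative is F(w) = \cos{\left(w + \frac{\pi}{4} \right)}.

Any candidate F(w) must reproduce f(w) exactly when differentiated.
Check: d/dw[\cos{\left(w + \frac{\pi}{4} \right)}] = - \sin{\left(w + \frac{\pi}{4} \right)} = f(w).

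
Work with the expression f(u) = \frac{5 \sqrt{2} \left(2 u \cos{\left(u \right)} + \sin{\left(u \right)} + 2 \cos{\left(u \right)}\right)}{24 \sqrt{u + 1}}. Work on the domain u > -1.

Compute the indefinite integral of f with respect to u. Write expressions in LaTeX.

Recognize the product-rule pattern: f = v'r + vr' with v = \frac{5 \sqrt{\frac{u}{2} + \frac{1}{2}}}{6}, r = \sin{\left(u \right)}, so integration by parts undoes it.
Check: d/du[\frac{5 \sqrt{\frac{u}{2} + \frac{1}{2}} \sin{\left(u \right)}}{6}] = \frac{10 \sqrt{2} u \cos{\left(u \right)} + 5 \sqrt{2} \sin{\left(u \right)} + 10 \sqrt{2} \cos{\left(u \right)}}{24 \sqrt{u + 1}}, which equals f(u).

F(u) = \frac{5 \sqrt{\frac{u}{2} + \frac{1}{2}} \sin{\left(u \right)}}{6} + C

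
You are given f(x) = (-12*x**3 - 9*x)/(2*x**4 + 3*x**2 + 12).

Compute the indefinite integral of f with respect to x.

F(x) = -3*log(2*x**4/3 + x**2 + 4)/2 + C

f matches the chain-rule pattern g'(h)*h' with inner function h(x) = 2*x**4/3 + x**2 + 4; substituting u = h(x) collapses the integral.
Check: d/dx[-3*log(2*x**4/3 + x**2 + 4)/2] = (-12*x**3 - 9*x)/(2*x**4 + 3*x**2 + 12) = f(x).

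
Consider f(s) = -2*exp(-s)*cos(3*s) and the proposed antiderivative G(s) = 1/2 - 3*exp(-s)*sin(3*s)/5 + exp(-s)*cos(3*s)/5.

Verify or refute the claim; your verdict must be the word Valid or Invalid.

Valid: G'(s) = f(s).

d/ds[G] = -2*exp(-s)*cos(3*s)
This equals f(s) exactly, so the claim holds.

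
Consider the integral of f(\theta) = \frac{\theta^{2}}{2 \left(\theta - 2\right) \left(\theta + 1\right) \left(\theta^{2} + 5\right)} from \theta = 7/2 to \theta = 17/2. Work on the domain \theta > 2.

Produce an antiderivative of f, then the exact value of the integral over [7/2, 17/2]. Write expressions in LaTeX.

The denominator factors as 2 \left(\theta - 2\right) \left(\theta + 1\right) \left(\theta^{2} + 5\right); partial fractions split f into directly integrable pieces: - \frac{5 \left(\theta - 7\right)}{108 \left(\theta^{2} + 5\right)} - \frac{1}{36 \left(\theta + 1\right)} + \frac{2}{27 \left(\theta - 2\right)}.
F(\theta) = \frac{2 \log{\left(\theta - 2 \right)}}{27} - \frac{\log{\left(\theta + 1 \right)}}{36} - \frac{5 \log{\left(\theta^{2} + 5 \right)}}{216} + \frac{7 \sqrt{5} \operatorname{atan}{\left(\frac{\sqrt{5} \theta}{5} \right)}}{108} is an antiderivative of f.
Check: d/d\theta[\frac{2 \log{\left(\theta - 2 \right)}}{27} - \frac{\log{\left(\theta + 1 \right)}}{36} - \frac{5 \log{\left(\theta^{2} + 5 \right)}}{216} + \frac{7 \sqrt{5} \operatorname{atan}{\left(\frac{\sqrt{5} \theta}{5} \right)}}{108}] = \frac{\theta^{2}}{2 \theta^{4} - 2 \theta^{3} + 6 \theta^{2} - 10 \theta - 20}, which equals f(\theta).
F(17/2) = - \frac{5 \log{\left(\frac{309}{4} \right)}}{216} - \frac{\log{\left(\frac{19}{2} \right)}}{36} + \frac{2 \log{\left(\frac{13}{2} \right)}}{27} + \frac{7 \sqrt{5} \operatorname{atan}{\left(\frac{17 \sqrt{5}}{10} \right)}}{108}; F(7/2) = - \frac{5 \log{\left(\frac{69}{4} \right)}}{216} - \frac{\log{\left(\frac{9}{2} \right)}}{36} + \frac{2 \log{\left(\frac{3}{2} \right)}}{27} + \frac{7 \sqrt{5} \operatorname{atan}{\left(\frac{7 \sqrt{5}}{10} \right)}}{108}.
Integral = F(17/2) - F(7/2) = - \frac{7 \sqrt{5} \operatorname{atan}{\left(\frac{7 \sqrt{5}}{10} \right)}}{108} - \frac{5 \log{\left(\frac{309}{4} \right)}}{216} - \frac{\log{\left(\frac{19}{2} \right)}}{36} - \frac{2 \log{\left(\frac{3}{2} \right)}}{27} + \frac{\log{\left(\frac{9}{2} \right)}}{36} + \frac{5 \log{\left(\frac{69}{4} \right)}}{216} + \frac{2 \log{\left(\frac{13}{2} \right)}}{27} + \frac{7 \sqrt{5} \operatorname{atan}{\left(\frac{17 \sqrt{5}}{10} \right)}}{108}.

Antiderivative: F(\theta) = \frac{2 \log{\left(\theta - 2 \right)}}{27} - \frac{\log{\left(\theta + 1 \right)}}{36} - \frac{5 \log{\left(\theta^{2} + 5 \right)}}{216} + \frac{7 \sqrt{5} \operatorname{atan}{\left(\frac{\sqrt{5} \theta}{5} \right)}}{108}; value = - \frac{7 \sqrt{5} \operatorname{atan}{\left(\frac{7 \sqrt{5}}{10} \right)}}{108} - \frac{5 \log{\left(\frac{309}{4} \right)}}{216} - \frac{\log{\left(\frac{19}{2} \right)}}{36} - \frac{2 \log{\left(\frac{3}{2} \right)}}{27} + \frac{\log{\left(\frac{9}{2} \right)}}{36} + \frac{5 \log{\left(\frac{69}{4} \right)}}{216} + \frac{2 \log{\left(\frac{13}{2} \right)}}{27} + \frac{7 \sqrt{5} \operatorname{atan}{\left(\frac{17 \sqrt{5}}{10} \right)}}{108}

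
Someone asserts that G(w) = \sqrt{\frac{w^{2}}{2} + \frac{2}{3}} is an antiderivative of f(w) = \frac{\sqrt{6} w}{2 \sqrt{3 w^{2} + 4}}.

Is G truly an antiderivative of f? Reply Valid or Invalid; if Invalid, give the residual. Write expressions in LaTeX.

d/dw[G] = \frac{\sqrt{6} w}{2 \sqrt{3 w^{2} + 4}}
This equals f(w) exactly, so the claim holds.

Valid - differentiating G returns exactly f.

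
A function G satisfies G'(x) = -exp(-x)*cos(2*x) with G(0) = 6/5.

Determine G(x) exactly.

G(x) = (5*exp(x) - 2*sin(2*x) + cos(2*x))*exp(-x)/5

Differentiate the proposed G(x) back; it has to land on the given G'(x).
A general antiderivative is -2*exp(-x)*sin(2*x)/5 + exp(-x)*cos(2*x)/5 + C.
The condition gives C = 6/5 - (1/5) = 1.
So G(x) = (5*exp(x) - 2*sin(2*x) + cos(2*x))*exp(-x)/5.
Check: d/dx[(5*exp(x) - 2*sin(2*x) + cos(2*x))*exp(-x)/5] = -exp(-x)*cos(2*x) = G'(x).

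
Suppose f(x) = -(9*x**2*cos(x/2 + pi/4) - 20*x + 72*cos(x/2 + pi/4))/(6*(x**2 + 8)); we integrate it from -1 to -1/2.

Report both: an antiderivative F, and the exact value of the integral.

Since d/dx undoes antidifferentiation here, F'(x) = f(x) is required of F(x).
F(x) = 5*log(x**2/2 + 4)/3 - 3*sin(x/2 + pi/4) is an antiderivative of f.
Check: d/dx[5*log(x**2/2 + 4)/3 - 3*sin(x/2 + pi/4)] = (-9*x**2*cos(x/2 + pi/4) + 20*x - 72*cos(x/2 + pi/4))/(6*x**2 + 48), which equals f(x).
F(-1/2) = -3*cos(1/4 + pi/4) + 5*log(33/8)/3; F(-1) = -3*cos(1/2 + pi/4) + 5*log(9/2)/3.
Integral = F(-1/2) - F(-1) = -5*log(9/2)/3 - 3*cos(1/4 + pi/4) + 3*cos(1/2 + pi/4) + 5*log(33/8)/3.

Antiderivative: F(x) = 5*log(x**2/2 + 4)/3 - 3*sin(x/2 + pi/4); value = -5*log(9/2)/3 - 3*cos(1/4 + pi/4) + 3*cos(1/2 + pi/4) + 5*log(33/8)/3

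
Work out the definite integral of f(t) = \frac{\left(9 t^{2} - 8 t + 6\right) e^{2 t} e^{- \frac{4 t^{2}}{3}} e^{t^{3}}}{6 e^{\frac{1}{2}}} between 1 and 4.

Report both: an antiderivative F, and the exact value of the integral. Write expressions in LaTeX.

Antiderivative: F(t) = \frac{e^{2 t} e^{- \frac{4 t^{2}}{3}} e^{t^{3}}}{2 e^{\frac{1}{2}}}; value = - \frac{e^{\frac{7}{6}}}{2} + \frac{e^{\frac{301}{6}}}{2}

The substitution u = t^{3} - \frac{4 t^{2}}{3} + 2 t - \frac{1}{2} works: f is exactly (dF/du)*(du/dt) for that inner function.
F(t) = \frac{e^{2 t} e^{- \frac{4 t^{2}}{3}} e^{t^{3}}}{2 e^{\frac{1}{2}}} is an antiderivative of f.
Check: d/dt[\frac{e^{2 t} e^{- \frac{4 t^{2}}{3}} e^{t^{3}}}{2 e^{\frac{1}{2}}}] = \frac{\left(9 t^{2} e^{2 t} e^{t^{3}} - 8 t e^{2 t} e^{t^{3}} + 6 e^{2 t} e^{t^{3}}\right) e^{- \frac{4 t^{2}}{3}}}{6 e^{\frac{1}{2}}}, which equals f(t).
F(4) = \frac{e^{\frac{301}{6}}}{2}; F(1) = \frac{e^{\frac{7}{6}}}{2}.
Integral = F(4) - F(1) = - \frac{e^{\frac{7}{6}}}{2} + \frac{e^{\frac{301}{6}}}{2}.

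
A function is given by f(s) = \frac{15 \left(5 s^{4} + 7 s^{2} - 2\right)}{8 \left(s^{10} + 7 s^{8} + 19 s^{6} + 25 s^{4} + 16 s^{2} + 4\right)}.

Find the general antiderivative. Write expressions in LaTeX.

F(s) = - \frac{15 s}{8 \left(s^{2} + 1\right) \left(s^{4} + 3 s^{2} + 2\right)} + C

A first test for any F(s): its s-derivative must equal f(s) identically.
Check: d/ds[- \frac{15 s}{8 \left(s^{2} + 1\right) \left(s^{4} + 3 s^{2} + 2\right)}] = \frac{75 s^{4} + 105 s^{2} - 30}{8 s^{10} + 56 s^{8} + 152 s^{6} + 200 s^{4} + 128 s^{2} + 32}, which equals f(s).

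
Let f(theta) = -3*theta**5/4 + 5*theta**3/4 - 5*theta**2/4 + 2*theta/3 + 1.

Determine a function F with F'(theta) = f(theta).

An antiderivative is F(theta) = -theta*(6*theta**5 - 15*theta**3 + 20*theta**2 - 16*theta - 48)/48.

Integrate term by term and add the pieces.
Check: d/dtheta[-theta*(6*theta**5 - 15*theta**3 + 20*theta**2 - 16*theta - 48)/48] = -3*theta**5/4 + 5*theta**3/4 - 5*theta**2/4 + 2*theta/3 + 1 = f(theta).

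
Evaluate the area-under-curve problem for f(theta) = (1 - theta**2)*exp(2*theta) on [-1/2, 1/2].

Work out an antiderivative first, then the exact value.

Recognize the product-rule pattern: f = u'v + uv' with u = -theta**2/2 + theta/2 + 1/4, v = exp(2*theta), so integration by parts undoes it.
F(theta) = (-2*theta**2 + 2*theta + 1)*exp(2*theta)/4 is an antiderivative of f.
Check: d/dtheta[(-2*theta**2 + 2*theta + 1)*exp(2*theta)/4] = -theta**2*exp(2*theta) + exp(2*theta), which equals f(theta).
F(1/2) = 3*exp(1)/8; F(-1/2) = -exp(-1)/8.
Integral = F(1/2) - F(-1/2) = exp(-1)/8 + 3*exp(1)/8.

Antiderivative: F(theta) = (-2*theta**2 + 2*theta + 1)*exp(2*theta)/4; value = exp(-1)/8 + 3*exp(1)/8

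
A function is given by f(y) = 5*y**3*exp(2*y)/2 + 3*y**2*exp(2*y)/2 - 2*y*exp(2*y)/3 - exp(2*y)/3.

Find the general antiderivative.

F(y) = (60*y**3 - 54*y**2 + 38*y - 27)*exp(2*y)/48 + C

f has the shape u'v + uv' for u = 5*y**3/4 - 9*y**2/8 + 19*y/24 - 9/16 and v = exp(2*y) — it is the derivative of the product u*v.
Check: d/dy[(60*y**3 - 54*y**2 + 38*y - 27)*exp(2*y)/48] = 5*y**3*exp(2*y)/2 + 3*y**2*exp(2*y)/2 - 2*y*exp(2*y)/3 - exp(2*y)/3 = f(y).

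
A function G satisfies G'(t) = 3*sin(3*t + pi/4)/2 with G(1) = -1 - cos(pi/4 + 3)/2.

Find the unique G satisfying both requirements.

G(t) = -cos(3*t + pi/4)/2 - 1

Check a candidate G(t) by differentiating: d/dt[G] must match the given G'(t).
A general antiderivative is -cos(3*t + pi/4)/2 + C.
The condition gives C = -1 - cos(pi/4 + 3)/2 - (-cos(pi/4 + 3)/2) = -1.
So G(t) = -cos(3*t + pi/4)/2 - 1.
Check: d/dt[-cos(3*t + pi/4)/2 - 1] = 3*sin(3*t + pi/4)/2 = G'(t).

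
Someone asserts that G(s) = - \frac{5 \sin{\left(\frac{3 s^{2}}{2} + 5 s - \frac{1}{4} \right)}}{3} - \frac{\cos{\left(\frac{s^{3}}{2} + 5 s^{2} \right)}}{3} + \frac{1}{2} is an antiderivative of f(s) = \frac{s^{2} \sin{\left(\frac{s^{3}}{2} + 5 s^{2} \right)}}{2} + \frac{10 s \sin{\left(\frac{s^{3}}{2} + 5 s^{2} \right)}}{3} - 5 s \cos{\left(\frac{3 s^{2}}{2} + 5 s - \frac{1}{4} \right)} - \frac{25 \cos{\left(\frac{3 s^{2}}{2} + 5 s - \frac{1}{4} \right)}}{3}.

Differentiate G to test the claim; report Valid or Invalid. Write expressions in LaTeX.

Valid. The derivative of G reproduces f.

d/ds[G] = \frac{s^{2} \sin{\left(\frac{s^{3}}{2} + 5 s^{2} \right)}}{2} + \frac{10 s \sin{\left(\frac{s^{3}}{2} + 5 s^{2} \right)}}{3} - 5 s \cos{\left(\frac{3 s^{2}}{2} + 5 s - \frac{1}{4} \right)} - \frac{25 \cos{\left(\frac{3 s^{2}}{2} + 5 s - \frac{1}{4} \right)}}{3}
This equals f(s) exactly, so the claim holds.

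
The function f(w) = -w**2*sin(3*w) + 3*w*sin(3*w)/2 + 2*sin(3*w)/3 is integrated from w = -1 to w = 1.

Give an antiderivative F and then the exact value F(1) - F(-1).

The integrand splits into summands that can be handled one at a time.
F(w) = (18*w**2*cos(3*w) - 12*w*sin(3*w) - 27*w*cos(3*w) + 9*sin(3*w) - 16*cos(3*w))/54 is an antiderivative of f.
Check: d/dw[(18*w**2*cos(3*w) - 12*w*sin(3*w) - 27*w*cos(3*w) + 9*sin(3*w) - 16*cos(3*w))/54] = -w**2*sin(3*w) + 3*w*sin(3*w)/2 + 2*sin(3*w)/3 = f(w).
F(1) = -sin(3)/18 - 25*cos(3)/54; F(-1) = 29*cos(3)/54 - 7*sin(3)/18.
Integral = F(1) - F(-1) = sin(3)/3 - cos(3).

Antiderivative: F(w) = (18*w**2*cos(3*w) - 12*w*sin(3*w) - 27*w*cos(3*w) + 9*sin(3*w) - 16*cos(3*w))/54; value = sin(3)/3 - cos(3)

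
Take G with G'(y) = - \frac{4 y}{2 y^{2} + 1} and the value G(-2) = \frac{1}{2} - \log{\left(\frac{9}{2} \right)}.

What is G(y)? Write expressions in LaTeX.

The substitution u = y^{2} + \frac{1}{2} works: G'(y) is exactly (dG/du)*(du/dy) for that inner function.
A general antiderivative is - \log{\left(y^{2} + \frac{1}{2} \right)} + C.
The condition gives C = \frac{1}{2} - \log{\left(\frac{9}{2} \right)} - (- \log{\left(\frac{9}{2} \right)}) = \frac{1}{2}.
So G(y) = \frac{1}{2} - \log{\left(y^{2} + \frac{1}{2} \right)}.
Check: d/dy[\frac{1}{2} - \log{\left(y^{2} + \frac{1}{2} \right)}] = - \frac{4 y}{2 y^{2} + 1} = G'(y).

G(y) = \frac{1}{2} - \log{\left(y^{2} + \frac{1}{2} \right)}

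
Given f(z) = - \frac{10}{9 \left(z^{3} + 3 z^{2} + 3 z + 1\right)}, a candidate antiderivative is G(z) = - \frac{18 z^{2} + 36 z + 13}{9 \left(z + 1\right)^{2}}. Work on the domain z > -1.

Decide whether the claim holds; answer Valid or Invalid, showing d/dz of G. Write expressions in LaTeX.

d/dz[G] = - \frac{10}{9 z^{3} + 27 z^{2} + 27 z + 9}
This equals f(z) exactly, so the claim holds.

Valid. The derivative of G reproduces f.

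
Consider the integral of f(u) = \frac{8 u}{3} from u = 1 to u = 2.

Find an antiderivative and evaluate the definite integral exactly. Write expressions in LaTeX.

Any candidate F(u) must reproduce f(u) exactly when differentiated.
F(u) = \frac{4 u^{2}}{3} is an antiderivative of f.
Check: d/du[\frac{4 u^{2}}{3}] = \frac{8 u}{3} = f(u).
F(2) = \frac{16}{3}; F(1) = \frac{4}{3}.
Integral = F(2) - F(1) = 4.

Antiderivative: F(u) = \frac{4 u^{2}}{3}; value = 4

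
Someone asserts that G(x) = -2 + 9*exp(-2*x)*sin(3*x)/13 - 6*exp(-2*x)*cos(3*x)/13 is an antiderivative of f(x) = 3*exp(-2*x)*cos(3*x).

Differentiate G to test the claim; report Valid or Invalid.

d/dx[G] = 3*exp(-2*x)*cos(3*x)
This equals f(x) exactly, so the claim holds.

Valid: G'(x) = f(x).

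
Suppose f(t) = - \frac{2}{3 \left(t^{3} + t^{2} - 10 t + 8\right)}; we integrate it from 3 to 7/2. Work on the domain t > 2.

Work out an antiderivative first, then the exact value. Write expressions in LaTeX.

Antiderivative: F(t) = - \frac{\log{\left(t - 2 \right)}}{9} + \frac{2 \log{\left(t - 1 \right)}}{15} - \frac{\log{\left(t + 4 \right)}}{45}; value = - \frac{2 \log{\left(2 \right)}}{15} - \frac{\log{\left(\frac{3}{2} \right)}}{9} - \frac{\log{\left(\frac{15}{2} \right)}}{45} + \frac{\log{\left(7 \right)}}{45} + \frac{2 \log{\left(\frac{5}{2} \right)}}{15}

The denominator factors as 3 \left(t - 2\right) \left(t - 1\right) \left(t + 4\right); partial fractions split f into directly integrable pieces: - \frac{1}{45 \left(t + 4\right)} + \frac{2}{15 \left(t - 1\right)} - \frac{1}{9 \left(t - 2\right)}.
F(t) = - \frac{\log{\left(t - 2 \right)}}{9} + \frac{2 \log{\left(t - 1 \right)}}{15} - \frac{\log{\left(t + 4 \right)}}{45} is an antiderivative of f.
Check: d/dt[- \frac{\log{\left(t - 2 \right)}}{9} + \frac{2 \log{\left(t - 1 \right)}}{15} - \frac{\log{\left(t + 4 \right)}}{45}] = - \frac{2}{3 t^{3} + 3 t^{2} - 30 t + 24}, which equals f(t).
F(7/2) = - \frac{\log{\left(\frac{3}{2} \right)}}{9} - \frac{\log{\left(\frac{15}{2} \right)}}{45} + \frac{2 \log{\left(\frac{5}{2} \right)}}{15}; F(3) = - \frac{\log{\left(7 \right)}}{45} + \frac{2 \log{\left(2 \right)}}{15}.
Integral = F(7/2) - F(3) = - \frac{2 \log{\left(2 \right)}}{15} - \frac{\log{\left(\frac{3}{2} \right)}}{9} - \frac{\log{\left(\frac{15}{2} \right)}}{45} + \frac{\log{\left(7 \right)}}{45} + \frac{2 \log{\left(\frac{5}{2} \right)}}{15}.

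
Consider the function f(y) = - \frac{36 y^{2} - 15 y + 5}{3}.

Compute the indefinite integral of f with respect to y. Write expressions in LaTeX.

F(y) = - 4 y^{3} + \frac{5 y^{2}}{2} - \frac{5 y}{3} + C

An antiderivative F(y) passes only if d/dy[F] lands on f(y) exactly.
Check: d/dy[- 4 y^{3} + \frac{5 y^{2}}{2} - \frac{5 y}{3}] = - 12 y^{2} + 5 y - \frac{5}{3}, which equals f(y).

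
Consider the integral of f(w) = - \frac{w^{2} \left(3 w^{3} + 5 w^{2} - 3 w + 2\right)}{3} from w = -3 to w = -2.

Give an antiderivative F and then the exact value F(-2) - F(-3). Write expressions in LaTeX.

Differentiate the proposed F(w) back; it has to land on f(w) exactly.
F(w) = - \frac{w^{6}}{6} - \frac{w^{5}}{3} + \frac{w^{4}}{4} - \frac{2 w^{3}}{9} is an antiderivative of f.
Check: d/dw[- \frac{w^{6}}{6} - \frac{w^{5}}{3} + \frac{w^{4}}{4} - \frac{2 w^{3}}{9}] = - w^{5} - \frac{5 w^{4}}{3} + w^{3} - \frac{2 w^{2}}{3}, which equals f(w).
F(-2) = \frac{52}{9}; F(-3) = - \frac{57}{4}.
Integral = F(-2) - F(-3) = \frac{721}{36}.

Antiderivative: F(w) = - \frac{w^{6}}{6} - \frac{w^{5}}{3} + \frac{w^{4}}{4} - \frac{2 w^{3}}{9}; value = \frac{721}{36}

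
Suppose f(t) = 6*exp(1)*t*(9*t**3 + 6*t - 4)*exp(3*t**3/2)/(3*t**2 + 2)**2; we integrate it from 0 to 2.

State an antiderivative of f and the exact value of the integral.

Antiderivative: F(t) = 4*exp(1)*exp(3*t**3/2)/(3*t**2 + 2); value = -2*exp(1) + 2*exp(13)/7

Recognize the product-rule pattern: f = u'v + uv' with u = 2/(3*(t**2/2 + 1/3)), v = exp(3*t**3/2 + 1), so integration by parts undoes it.
F(t) = 4*exp(1)*exp(3*t**3/2)/(3*t**2 + 2) is an antiderivative of f.
Check: d/dt[4*exp(1)*exp(3*t**3/2)/(3*t**2 + 2)] = (54*exp(1)*t**4*exp(3*t**3/2) + 36*exp(1)*t**2*exp(3*t**3/2) - 24*exp(1)*t*exp(3*t**3/2))/(9*t**4 + 12*t**2 + 4), which equals f(t).
F(2) = 2*exp(13)/7; F(0) = 2*exp(1).
Integral = F(2) - F(0) = -2*exp(1) + 2*exp(13)/7.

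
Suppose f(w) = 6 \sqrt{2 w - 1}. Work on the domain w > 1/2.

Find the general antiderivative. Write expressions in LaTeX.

Whatever form F(w) takes, F'(w) = f(w) is non-negotiable.
Check: d/dw[4 w \sqrt{2 w - 1} - 2 \sqrt{2 w - 1}] = \frac{12 w - 6}{\sqrt{2 w - 1}}, which equals f(w).

F(w) = 4 w \sqrt{2 w - 1} - 2 \sqrt{2 w - 1} + C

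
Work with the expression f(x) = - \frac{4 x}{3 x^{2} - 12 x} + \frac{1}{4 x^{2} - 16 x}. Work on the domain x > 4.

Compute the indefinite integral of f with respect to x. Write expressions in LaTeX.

The denominator factors as 12 x \left(x - 4\right); partial fractions split f into directly integrable pieces: - \frac{61}{48 \left(x - 4\right)} - \frac{1}{16 x}.
Check: d/dx[- \frac{3 \log{\left(x \right)} + 61 \log{\left(x - 4 \right)}}{48}] = \frac{3 - 16 x}{12 x^{2} - 48 x}, which equals f(x).

F(x) = - \frac{3 \log{\left(x \right)} + 61 \log{\left(x - 4 \right)}}{48} + C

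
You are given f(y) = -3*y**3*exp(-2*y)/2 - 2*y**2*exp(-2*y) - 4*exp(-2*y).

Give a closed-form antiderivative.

f has the shape u'v + uv' for u = 3*y**3/4 + 17*y**2/8 + 17*y/8 + 49/16 and v = exp(-2*y) — it is the derivative of the product u*v.
Check: d/dy[(12*y**3 + 34*y**2 + 34*y + 49)*exp(-2*y)/16] = (-3*y**3 - 4*y**2 - 8)*exp(-2*y)/2, which equals f(y).

An antiderivative is F(y) = (12*y**3 + 34*y**2 + 34*y + 49)*exp(-2*y)/16.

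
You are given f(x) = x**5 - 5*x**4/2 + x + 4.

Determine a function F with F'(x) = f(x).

An antiderivative is F(x) = x**6/6 - x**5/2 + x**2/2 + 4*x.

The integrand splits into summands that can be handled one at a time.
Check: d/dx[x**6/6 - x**5/2 + x**2/2 + 4*x] = x**5 - 5*x**4/2 + x + 4 = f(x).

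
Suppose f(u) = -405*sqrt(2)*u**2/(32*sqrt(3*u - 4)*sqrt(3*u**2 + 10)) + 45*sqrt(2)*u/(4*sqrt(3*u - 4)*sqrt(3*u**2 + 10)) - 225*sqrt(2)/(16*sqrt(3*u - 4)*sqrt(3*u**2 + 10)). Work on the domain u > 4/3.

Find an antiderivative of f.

Recognize the product-rule pattern: f = v'r + vr' with v = -15*sqrt(3*u - 4)/8, r = sqrt(3*u**2/2 + 5), so integration by parts undoes it.
Check: d/du[-15*sqrt(2)*sqrt(3*u - 4)*sqrt(3*u**2 + 10)/16] = (-405*sqrt(2)*u**2 + 360*sqrt(2)*u - 450*sqrt(2))/(32*sqrt(3*u - 4)*sqrt(3*u**2 + 10)), which equals f(u).

An antiderivative is F(u) = -15*sqrt(2)*sqrt(3*u - 4)*sqrt(3*u**2 + 10)/16.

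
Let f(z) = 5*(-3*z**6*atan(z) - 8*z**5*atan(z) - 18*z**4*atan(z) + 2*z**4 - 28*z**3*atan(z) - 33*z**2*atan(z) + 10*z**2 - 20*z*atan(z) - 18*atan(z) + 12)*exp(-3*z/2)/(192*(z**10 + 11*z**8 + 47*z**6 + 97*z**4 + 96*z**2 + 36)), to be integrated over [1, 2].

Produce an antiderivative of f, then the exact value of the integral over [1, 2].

Antiderivative: F(z) = 5*exp(-3*z/2)*atan(z)/(96*(z**2 + 2)*(z**2 + 3)); value = -5*pi*exp(-3/2)/4608 + 5*exp(-3)*atan(2)/4032

Whatever form F(z) takes, F'(z) = f(z) is non-negotiable.
F(z) = 5*exp(-3*z/2)*atan(z)/(96*(z**2 + 2)*(z**2 + 3)) is an antiderivative of f.
Check: d/dz[5*exp(-3*z/2)*atan(z)/(96*(z**2 + 2)*(z**2 + 3))] = (-15*z**6*atan(z) - 40*z**5*atan(z) - 90*z**4*atan(z) + 10*z**4 - 140*z**3*atan(z) - 165*z**2*atan(z) + 50*z**2 - 100*z*atan(z) - 90*atan(z) + 60)/(192*z**10*exp(3*z/2) + 2112*z**8*exp(3*z/2) + 9024*z**6*exp(3*z/2) + 18624*z**4*exp(3*z/2) + 18432*z**2*exp(3*z/2) + 6912*exp(3*z/2)), which equals f(z).
F(2) = 5*exp(-3)*atan(2)/4032; F(1) = 5*pi*exp(-3/2)/4608.
Integral = F(2) - F(1) = -5*pi*exp(-3/2)/4608 + 5*exp(-3)*atan(2)/4032.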